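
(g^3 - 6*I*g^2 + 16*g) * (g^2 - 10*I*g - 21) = g^5 - 16*I*g^4 - 65*g^3 - 34*I*g^2 - 336*g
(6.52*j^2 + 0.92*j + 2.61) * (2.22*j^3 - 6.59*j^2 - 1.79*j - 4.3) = 14.4744*j^5 - 40.9244*j^4 - 11.9394*j^3 - 46.8827*j^2 - 8.6279*j - 11.223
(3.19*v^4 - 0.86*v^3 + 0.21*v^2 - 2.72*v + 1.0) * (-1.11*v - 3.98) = -3.5409*v^5 - 11.7416*v^4 + 3.1897*v^3 + 2.1834*v^2 + 9.7156*v - 3.98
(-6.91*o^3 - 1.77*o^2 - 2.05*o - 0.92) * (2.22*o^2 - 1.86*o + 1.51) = -15.3402*o^5 + 8.9232*o^4 - 11.6929*o^3 - 0.9021*o^2 - 1.3843*o - 1.3892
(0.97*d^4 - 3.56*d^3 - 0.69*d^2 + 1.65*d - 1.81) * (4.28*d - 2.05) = 4.1516*d^5 - 17.2253*d^4 + 4.3448*d^3 + 8.4765*d^2 - 11.1293*d + 3.7105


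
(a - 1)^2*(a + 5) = a^3 + 3*a^2 - 9*a + 5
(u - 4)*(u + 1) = u^2 - 3*u - 4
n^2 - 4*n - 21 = (n - 7)*(n + 3)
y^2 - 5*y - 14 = (y - 7)*(y + 2)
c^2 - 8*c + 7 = (c - 7)*(c - 1)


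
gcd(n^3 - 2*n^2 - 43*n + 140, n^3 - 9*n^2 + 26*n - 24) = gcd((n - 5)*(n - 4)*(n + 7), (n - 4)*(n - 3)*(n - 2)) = n - 4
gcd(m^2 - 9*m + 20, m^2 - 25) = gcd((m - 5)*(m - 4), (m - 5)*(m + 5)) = m - 5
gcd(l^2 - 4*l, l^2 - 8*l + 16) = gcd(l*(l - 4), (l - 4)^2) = l - 4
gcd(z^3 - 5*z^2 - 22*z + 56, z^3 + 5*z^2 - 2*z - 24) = z^2 + 2*z - 8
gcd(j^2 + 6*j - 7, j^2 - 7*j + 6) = j - 1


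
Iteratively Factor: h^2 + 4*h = (h)*(h + 4)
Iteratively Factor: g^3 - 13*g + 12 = (g - 3)*(g^2 + 3*g - 4) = (g - 3)*(g + 4)*(g - 1)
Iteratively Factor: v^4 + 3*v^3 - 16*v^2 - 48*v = (v + 3)*(v^3 - 16*v) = (v + 3)*(v + 4)*(v^2 - 4*v) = (v - 4)*(v + 3)*(v + 4)*(v)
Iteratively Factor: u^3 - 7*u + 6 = (u + 3)*(u^2 - 3*u + 2) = (u - 2)*(u + 3)*(u - 1)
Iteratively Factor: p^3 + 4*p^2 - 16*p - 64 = (p + 4)*(p^2 - 16) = (p + 4)^2*(p - 4)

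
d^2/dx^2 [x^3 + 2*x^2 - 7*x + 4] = 6*x + 4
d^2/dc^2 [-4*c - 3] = 0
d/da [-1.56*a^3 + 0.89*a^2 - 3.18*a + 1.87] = -4.68*a^2 + 1.78*a - 3.18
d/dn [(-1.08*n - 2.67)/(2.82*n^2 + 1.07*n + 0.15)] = (3.0456*n^2 + 15.0588*n + 2.6949)/(7.9524*n^4 + 6.0348*n^3 + 1.9909*n^2 + 0.321*n + 0.0225)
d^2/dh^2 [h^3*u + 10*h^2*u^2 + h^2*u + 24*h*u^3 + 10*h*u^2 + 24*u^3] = 2*u*(3*h + 10*u + 1)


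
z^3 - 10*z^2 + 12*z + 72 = (z - 6)^2*(z + 2)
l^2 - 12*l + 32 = (l - 8)*(l - 4)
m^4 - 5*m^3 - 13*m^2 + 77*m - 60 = (m - 5)*(m - 3)*(m - 1)*(m + 4)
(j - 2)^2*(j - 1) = j^3 - 5*j^2 + 8*j - 4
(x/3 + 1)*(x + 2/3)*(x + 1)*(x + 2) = x^4/3 + 20*x^3/9 + 5*x^2 + 40*x/9 + 4/3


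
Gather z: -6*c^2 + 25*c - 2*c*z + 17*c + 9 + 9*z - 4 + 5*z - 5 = -6*c^2 + 42*c + z*(14 - 2*c)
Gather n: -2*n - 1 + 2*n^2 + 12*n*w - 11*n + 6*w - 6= 2*n^2 + n*(12*w - 13) + 6*w - 7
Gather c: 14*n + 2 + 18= 14*n + 20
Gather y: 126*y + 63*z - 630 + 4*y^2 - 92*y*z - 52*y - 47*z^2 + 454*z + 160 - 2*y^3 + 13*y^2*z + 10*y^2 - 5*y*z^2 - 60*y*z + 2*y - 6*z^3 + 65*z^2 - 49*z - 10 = -2*y^3 + y^2*(13*z + 14) + y*(-5*z^2 - 152*z + 76) - 6*z^3 + 18*z^2 + 468*z - 480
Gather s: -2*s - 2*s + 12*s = 8*s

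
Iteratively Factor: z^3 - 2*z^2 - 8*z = (z)*(z^2 - 2*z - 8) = z*(z - 4)*(z + 2)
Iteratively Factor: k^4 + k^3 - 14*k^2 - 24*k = (k)*(k^3 + k^2 - 14*k - 24) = k*(k + 3)*(k^2 - 2*k - 8) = k*(k + 2)*(k + 3)*(k - 4)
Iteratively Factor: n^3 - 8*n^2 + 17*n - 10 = (n - 5)*(n^2 - 3*n + 2) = (n - 5)*(n - 1)*(n - 2)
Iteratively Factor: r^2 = (r)*(r)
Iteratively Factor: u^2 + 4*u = (u + 4)*(u)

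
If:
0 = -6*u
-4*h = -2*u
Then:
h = 0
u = 0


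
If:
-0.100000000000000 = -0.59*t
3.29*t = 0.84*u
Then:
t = 0.17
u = 0.66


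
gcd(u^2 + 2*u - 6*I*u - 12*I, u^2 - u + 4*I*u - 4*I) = 1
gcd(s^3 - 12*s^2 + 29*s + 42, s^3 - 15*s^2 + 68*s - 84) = s^2 - 13*s + 42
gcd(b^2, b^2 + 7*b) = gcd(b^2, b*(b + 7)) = b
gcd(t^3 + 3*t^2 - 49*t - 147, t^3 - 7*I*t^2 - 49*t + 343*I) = t^2 - 49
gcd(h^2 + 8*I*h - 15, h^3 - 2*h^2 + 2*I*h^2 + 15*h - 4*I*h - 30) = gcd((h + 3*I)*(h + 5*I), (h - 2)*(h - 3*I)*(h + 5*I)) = h + 5*I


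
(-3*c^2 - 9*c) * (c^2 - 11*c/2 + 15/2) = -3*c^4 + 15*c^3/2 + 27*c^2 - 135*c/2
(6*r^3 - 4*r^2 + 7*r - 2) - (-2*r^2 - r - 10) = 6*r^3 - 2*r^2 + 8*r + 8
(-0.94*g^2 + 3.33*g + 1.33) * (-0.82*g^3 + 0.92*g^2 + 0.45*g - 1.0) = 0.7708*g^5 - 3.5954*g^4 + 1.55*g^3 + 3.6621*g^2 - 2.7315*g - 1.33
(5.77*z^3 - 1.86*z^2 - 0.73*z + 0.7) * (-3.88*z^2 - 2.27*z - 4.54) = -22.3876*z^5 - 5.8811*z^4 - 19.1412*z^3 + 7.3855*z^2 + 1.7252*z - 3.178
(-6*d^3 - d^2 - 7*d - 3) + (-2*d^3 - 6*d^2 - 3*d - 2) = -8*d^3 - 7*d^2 - 10*d - 5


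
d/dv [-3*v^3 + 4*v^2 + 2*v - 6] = -9*v^2 + 8*v + 2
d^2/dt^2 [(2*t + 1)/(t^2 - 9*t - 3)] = 2*((17 - 6*t)*(-t^2 + 9*t + 3) - (2*t - 9)^2*(2*t + 1))/(-t^2 + 9*t + 3)^3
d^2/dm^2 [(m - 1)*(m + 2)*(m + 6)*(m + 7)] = 12*m^2 + 84*m + 106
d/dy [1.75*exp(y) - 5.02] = 1.75*exp(y)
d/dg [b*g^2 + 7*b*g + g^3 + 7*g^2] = 2*b*g + 7*b + 3*g^2 + 14*g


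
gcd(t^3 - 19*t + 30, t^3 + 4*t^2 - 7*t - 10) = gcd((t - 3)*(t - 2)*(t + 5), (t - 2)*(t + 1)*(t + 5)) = t^2 + 3*t - 10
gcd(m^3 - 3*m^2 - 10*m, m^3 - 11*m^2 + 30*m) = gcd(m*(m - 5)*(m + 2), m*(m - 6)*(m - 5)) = m^2 - 5*m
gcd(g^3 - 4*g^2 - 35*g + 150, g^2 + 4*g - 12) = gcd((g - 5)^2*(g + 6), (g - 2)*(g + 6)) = g + 6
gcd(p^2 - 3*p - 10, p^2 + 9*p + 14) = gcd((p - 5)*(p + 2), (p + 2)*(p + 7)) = p + 2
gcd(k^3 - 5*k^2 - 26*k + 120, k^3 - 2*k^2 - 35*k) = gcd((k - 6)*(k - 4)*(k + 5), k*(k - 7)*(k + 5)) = k + 5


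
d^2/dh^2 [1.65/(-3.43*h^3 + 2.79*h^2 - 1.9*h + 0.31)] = ((33.957*h - 9.207)*(3.43*h^3 - 2.79*h^2 + 1.9*h - 0.31) - 1.65*(10.29*h^2 - 5.58*h + 1.9)*(20.58*h^2 - 11.16*h + 3.8))/(3.43*h^3 - 2.79*h^2 + 1.9*h - 0.31)^3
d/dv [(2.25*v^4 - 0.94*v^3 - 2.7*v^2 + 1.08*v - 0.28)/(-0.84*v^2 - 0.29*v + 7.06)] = (-3.78*v^5 - 1.1679*v^4 + 64.0852*v^3 - 18.219*v^2 - 38.5944*v + 7.5436)/(0.7056*v^4 + 0.4872*v^3 - 11.7767*v^2 - 4.0948*v + 49.8436)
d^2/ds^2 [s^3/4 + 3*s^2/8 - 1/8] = 3*s/2 + 3/4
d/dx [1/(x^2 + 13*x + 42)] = (-2*x - 13)/(x^2 + 13*x + 42)^2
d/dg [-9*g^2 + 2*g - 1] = 2 - 18*g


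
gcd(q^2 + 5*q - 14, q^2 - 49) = q + 7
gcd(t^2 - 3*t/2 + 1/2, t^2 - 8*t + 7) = t - 1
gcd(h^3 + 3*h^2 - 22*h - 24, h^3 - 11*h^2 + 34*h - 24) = h - 4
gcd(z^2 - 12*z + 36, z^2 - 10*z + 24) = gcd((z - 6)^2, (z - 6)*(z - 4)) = z - 6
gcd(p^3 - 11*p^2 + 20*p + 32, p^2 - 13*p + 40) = p - 8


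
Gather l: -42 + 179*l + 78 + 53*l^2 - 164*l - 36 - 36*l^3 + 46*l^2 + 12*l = -36*l^3 + 99*l^2 + 27*l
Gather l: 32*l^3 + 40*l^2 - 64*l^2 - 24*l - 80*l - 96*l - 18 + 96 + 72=32*l^3 - 24*l^2 - 200*l + 150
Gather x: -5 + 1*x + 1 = x - 4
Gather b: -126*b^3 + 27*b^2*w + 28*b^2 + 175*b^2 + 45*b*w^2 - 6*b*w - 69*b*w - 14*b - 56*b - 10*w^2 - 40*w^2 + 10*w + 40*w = -126*b^3 + b^2*(27*w + 203) + b*(45*w^2 - 75*w - 70) - 50*w^2 + 50*w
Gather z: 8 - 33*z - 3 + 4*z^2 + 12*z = 4*z^2 - 21*z + 5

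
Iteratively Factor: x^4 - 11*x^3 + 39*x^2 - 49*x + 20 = (x - 4)*(x^3 - 7*x^2 + 11*x - 5) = (x - 4)*(x - 1)*(x^2 - 6*x + 5) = (x - 4)*(x - 1)^2*(x - 5)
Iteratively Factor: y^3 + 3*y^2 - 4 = (y - 1)*(y^2 + 4*y + 4) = (y - 1)*(y + 2)*(y + 2)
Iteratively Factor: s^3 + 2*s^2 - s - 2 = (s - 1)*(s^2 + 3*s + 2) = (s - 1)*(s + 1)*(s + 2)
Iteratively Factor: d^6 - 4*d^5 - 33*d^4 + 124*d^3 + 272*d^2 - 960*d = (d - 4)*(d^5 - 33*d^3 - 8*d^2 + 240*d) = (d - 4)*(d + 4)*(d^4 - 4*d^3 - 17*d^2 + 60*d) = (d - 4)*(d - 3)*(d + 4)*(d^3 - d^2 - 20*d) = (d - 4)*(d - 3)*(d + 4)^2*(d^2 - 5*d) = d*(d - 4)*(d - 3)*(d + 4)^2*(d - 5)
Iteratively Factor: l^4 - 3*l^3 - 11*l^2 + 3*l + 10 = (l + 2)*(l^3 - 5*l^2 - l + 5) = (l - 5)*(l + 2)*(l^2 - 1) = (l - 5)*(l + 1)*(l + 2)*(l - 1)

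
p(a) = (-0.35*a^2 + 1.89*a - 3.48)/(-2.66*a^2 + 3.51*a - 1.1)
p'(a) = (1.89 - 0.7*a)/(-2.66*a^2 + 3.51*a - 1.1) + (5.32*a - 3.51)*(-0.35*a^2 + 1.89*a - 3.48)/(-2.66*a^2 + 3.51*a - 1.1)^2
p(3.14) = 0.06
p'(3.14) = -0.03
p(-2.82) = 0.36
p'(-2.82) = 0.09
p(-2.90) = 0.35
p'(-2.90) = 0.08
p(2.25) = 0.15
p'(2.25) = -0.24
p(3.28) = 0.06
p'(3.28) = -0.02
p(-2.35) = 0.41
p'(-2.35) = 0.13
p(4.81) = 0.05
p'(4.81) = 0.01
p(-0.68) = 1.04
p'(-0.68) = 1.08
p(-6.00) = 0.23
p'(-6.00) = 0.02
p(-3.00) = 0.35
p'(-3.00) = 0.08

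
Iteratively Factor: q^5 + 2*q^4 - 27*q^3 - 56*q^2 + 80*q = (q - 5)*(q^4 + 7*q^3 + 8*q^2 - 16*q) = q*(q - 5)*(q^3 + 7*q^2 + 8*q - 16) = q*(q - 5)*(q + 4)*(q^2 + 3*q - 4) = q*(q - 5)*(q - 1)*(q + 4)*(q + 4)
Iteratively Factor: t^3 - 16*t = (t - 4)*(t^2 + 4*t) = t*(t - 4)*(t + 4)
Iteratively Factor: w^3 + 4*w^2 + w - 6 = (w + 2)*(w^2 + 2*w - 3) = (w - 1)*(w + 2)*(w + 3)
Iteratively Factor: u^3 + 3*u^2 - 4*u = (u - 1)*(u^2 + 4*u) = (u - 1)*(u + 4)*(u)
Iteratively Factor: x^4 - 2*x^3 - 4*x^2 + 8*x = (x + 2)*(x^3 - 4*x^2 + 4*x) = (x - 2)*(x + 2)*(x^2 - 2*x) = x*(x - 2)*(x + 2)*(x - 2)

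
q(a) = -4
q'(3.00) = 0.00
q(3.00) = -4.00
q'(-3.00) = 0.00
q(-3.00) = -4.00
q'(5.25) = 0.00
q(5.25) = -4.00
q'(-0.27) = 0.00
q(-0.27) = -4.00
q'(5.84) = 0.00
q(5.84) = -4.00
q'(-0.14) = 0.00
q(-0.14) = -4.00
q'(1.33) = 0.00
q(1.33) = -4.00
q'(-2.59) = 0.00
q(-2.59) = -4.00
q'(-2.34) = 0.00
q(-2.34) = -4.00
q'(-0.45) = 0.00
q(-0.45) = -4.00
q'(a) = 0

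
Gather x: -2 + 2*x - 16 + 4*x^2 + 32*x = 4*x^2 + 34*x - 18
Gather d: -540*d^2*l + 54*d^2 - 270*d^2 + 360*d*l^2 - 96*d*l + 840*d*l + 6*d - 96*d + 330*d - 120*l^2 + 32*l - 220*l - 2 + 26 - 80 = d^2*(-540*l - 216) + d*(360*l^2 + 744*l + 240) - 120*l^2 - 188*l - 56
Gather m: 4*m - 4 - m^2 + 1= -m^2 + 4*m - 3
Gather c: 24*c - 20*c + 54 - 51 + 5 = 4*c + 8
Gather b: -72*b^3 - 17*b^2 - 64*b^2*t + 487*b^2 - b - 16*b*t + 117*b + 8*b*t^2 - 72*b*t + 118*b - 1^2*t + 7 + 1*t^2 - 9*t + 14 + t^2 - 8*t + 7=-72*b^3 + b^2*(470 - 64*t) + b*(8*t^2 - 88*t + 234) + 2*t^2 - 18*t + 28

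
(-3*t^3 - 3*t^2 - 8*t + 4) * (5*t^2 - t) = -15*t^5 - 12*t^4 - 37*t^3 + 28*t^2 - 4*t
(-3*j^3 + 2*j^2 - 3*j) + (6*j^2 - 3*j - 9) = -3*j^3 + 8*j^2 - 6*j - 9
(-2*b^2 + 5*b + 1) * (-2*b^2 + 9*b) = 4*b^4 - 28*b^3 + 43*b^2 + 9*b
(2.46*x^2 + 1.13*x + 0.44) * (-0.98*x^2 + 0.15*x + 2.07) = -2.4108*x^4 - 0.7384*x^3 + 4.8305*x^2 + 2.4051*x + 0.9108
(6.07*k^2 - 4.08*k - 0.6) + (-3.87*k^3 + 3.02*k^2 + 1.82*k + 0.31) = -3.87*k^3 + 9.09*k^2 - 2.26*k - 0.29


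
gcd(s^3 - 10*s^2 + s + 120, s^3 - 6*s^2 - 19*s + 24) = s^2 - 5*s - 24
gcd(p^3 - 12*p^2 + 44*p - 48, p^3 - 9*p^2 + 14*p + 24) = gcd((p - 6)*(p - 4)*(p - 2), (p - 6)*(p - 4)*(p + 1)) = p^2 - 10*p + 24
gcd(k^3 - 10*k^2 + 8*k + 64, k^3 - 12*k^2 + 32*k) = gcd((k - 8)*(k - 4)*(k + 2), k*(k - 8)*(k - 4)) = k^2 - 12*k + 32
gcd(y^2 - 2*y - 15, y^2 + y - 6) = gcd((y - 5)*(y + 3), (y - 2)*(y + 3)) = y + 3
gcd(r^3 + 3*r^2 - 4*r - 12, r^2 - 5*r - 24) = r + 3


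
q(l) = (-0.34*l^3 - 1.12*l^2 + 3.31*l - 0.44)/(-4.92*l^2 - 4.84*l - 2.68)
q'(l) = (9.84*l + 4.84)*(-0.34*l^3 - 1.12*l^2 + 3.31*l - 0.44)/(-4.92*l^2 - 4.84*l - 2.68)^2 + (-1.02*l^2 - 2.24*l + 3.31)/(-4.92*l^2 - 4.84*l - 2.68) = (1.6728*l^4 + 3.2912*l^3 + 24.4396*l^2 + 1.6736*l - 11.0004)/(24.2064*l^4 + 47.6256*l^3 + 49.7968*l^2 + 25.9424*l + 7.1824)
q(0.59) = -0.15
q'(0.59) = -0.01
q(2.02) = 0.03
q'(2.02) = 0.14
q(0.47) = -0.14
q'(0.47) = -0.12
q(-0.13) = 0.42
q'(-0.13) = -2.37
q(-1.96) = 0.72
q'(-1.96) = 0.54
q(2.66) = 0.12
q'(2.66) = 0.12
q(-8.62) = -0.32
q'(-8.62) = 0.08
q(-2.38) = 0.53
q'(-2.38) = 0.37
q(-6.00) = -0.09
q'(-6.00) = 0.10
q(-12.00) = -0.59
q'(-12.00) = 0.08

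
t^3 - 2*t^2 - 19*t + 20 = (t - 5)*(t - 1)*(t + 4)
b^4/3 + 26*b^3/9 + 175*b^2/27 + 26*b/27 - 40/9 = (b/3 + 1)*(b - 2/3)*(b + 4/3)*(b + 5)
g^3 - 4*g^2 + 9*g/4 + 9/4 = (g - 3)*(g - 3/2)*(g + 1/2)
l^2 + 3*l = l*(l + 3)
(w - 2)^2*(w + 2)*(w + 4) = w^4 + 2*w^3 - 12*w^2 - 8*w + 32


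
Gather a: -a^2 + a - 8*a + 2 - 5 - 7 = -a^2 - 7*a - 10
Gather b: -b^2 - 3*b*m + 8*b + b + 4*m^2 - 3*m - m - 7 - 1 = -b^2 + b*(9 - 3*m) + 4*m^2 - 4*m - 8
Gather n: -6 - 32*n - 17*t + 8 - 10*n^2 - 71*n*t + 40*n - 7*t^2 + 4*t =-10*n^2 + n*(8 - 71*t) - 7*t^2 - 13*t + 2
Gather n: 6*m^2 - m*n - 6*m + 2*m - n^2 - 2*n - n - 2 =6*m^2 - 4*m - n^2 + n*(-m - 3) - 2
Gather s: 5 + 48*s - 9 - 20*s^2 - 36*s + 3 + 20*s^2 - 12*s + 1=0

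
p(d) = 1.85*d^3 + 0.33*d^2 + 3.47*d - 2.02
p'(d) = 5.55*d^2 + 0.66*d + 3.47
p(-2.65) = -43.33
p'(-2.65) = 40.70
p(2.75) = 48.49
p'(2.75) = 47.26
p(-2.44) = -35.40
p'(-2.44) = 34.90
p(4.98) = 251.93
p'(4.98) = 144.40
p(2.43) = 34.91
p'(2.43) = 37.85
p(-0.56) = -4.18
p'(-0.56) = 4.84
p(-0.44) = -3.64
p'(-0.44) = 4.25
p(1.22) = 6.06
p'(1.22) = 12.54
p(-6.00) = -410.56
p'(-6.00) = 199.31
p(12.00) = 3283.94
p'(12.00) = 810.59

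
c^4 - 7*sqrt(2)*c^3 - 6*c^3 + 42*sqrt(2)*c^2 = c^2*(c - 6)*(c - 7*sqrt(2))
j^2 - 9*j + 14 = (j - 7)*(j - 2)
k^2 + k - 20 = (k - 4)*(k + 5)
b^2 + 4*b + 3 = (b + 1)*(b + 3)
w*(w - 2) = w^2 - 2*w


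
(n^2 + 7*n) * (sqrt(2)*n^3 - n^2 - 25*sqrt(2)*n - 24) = sqrt(2)*n^5 - n^4 + 7*sqrt(2)*n^4 - 25*sqrt(2)*n^3 - 7*n^3 - 175*sqrt(2)*n^2 - 24*n^2 - 168*n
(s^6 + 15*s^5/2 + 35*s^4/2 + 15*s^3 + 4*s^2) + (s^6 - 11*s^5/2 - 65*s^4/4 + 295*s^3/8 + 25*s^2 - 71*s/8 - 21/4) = 2*s^6 + 2*s^5 + 5*s^4/4 + 415*s^3/8 + 29*s^2 - 71*s/8 - 21/4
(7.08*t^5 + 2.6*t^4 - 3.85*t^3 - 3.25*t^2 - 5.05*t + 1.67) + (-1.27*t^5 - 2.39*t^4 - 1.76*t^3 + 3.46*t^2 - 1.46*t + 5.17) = 5.81*t^5 + 0.21*t^4 - 5.61*t^3 + 0.21*t^2 - 6.51*t + 6.84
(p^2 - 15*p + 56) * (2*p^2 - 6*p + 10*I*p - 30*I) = 2*p^4 - 36*p^3 + 10*I*p^3 + 202*p^2 - 180*I*p^2 - 336*p + 1010*I*p - 1680*I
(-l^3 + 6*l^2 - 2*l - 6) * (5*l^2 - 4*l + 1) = -5*l^5 + 34*l^4 - 35*l^3 - 16*l^2 + 22*l - 6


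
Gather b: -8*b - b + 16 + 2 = 18 - 9*b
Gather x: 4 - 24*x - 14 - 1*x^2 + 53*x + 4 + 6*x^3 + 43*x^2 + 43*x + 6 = 6*x^3 + 42*x^2 + 72*x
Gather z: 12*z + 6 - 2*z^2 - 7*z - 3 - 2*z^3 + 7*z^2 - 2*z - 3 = -2*z^3 + 5*z^2 + 3*z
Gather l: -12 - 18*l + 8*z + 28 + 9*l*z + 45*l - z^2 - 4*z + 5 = l*(9*z + 27) - z^2 + 4*z + 21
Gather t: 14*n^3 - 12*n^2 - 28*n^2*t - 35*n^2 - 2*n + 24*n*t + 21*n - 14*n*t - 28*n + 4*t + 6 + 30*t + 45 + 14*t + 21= 14*n^3 - 47*n^2 - 9*n + t*(-28*n^2 + 10*n + 48) + 72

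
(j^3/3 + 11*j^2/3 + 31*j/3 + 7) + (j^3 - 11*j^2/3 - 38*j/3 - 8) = 4*j^3/3 - 7*j/3 - 1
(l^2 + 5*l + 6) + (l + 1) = l^2 + 6*l + 7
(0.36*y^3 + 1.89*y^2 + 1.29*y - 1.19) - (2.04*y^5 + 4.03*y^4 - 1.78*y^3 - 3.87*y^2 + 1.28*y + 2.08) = -2.04*y^5 - 4.03*y^4 + 2.14*y^3 + 5.76*y^2 + 0.01*y - 3.27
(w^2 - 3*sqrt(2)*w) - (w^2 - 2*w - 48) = -3*sqrt(2)*w + 2*w + 48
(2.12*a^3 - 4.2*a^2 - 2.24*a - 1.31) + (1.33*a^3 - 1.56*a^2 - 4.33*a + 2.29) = 3.45*a^3 - 5.76*a^2 - 6.57*a + 0.98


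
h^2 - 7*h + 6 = (h - 6)*(h - 1)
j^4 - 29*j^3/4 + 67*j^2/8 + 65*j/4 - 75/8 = (j - 5)*(j - 3)*(j - 1/2)*(j + 5/4)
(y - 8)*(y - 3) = y^2 - 11*y + 24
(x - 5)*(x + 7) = x^2 + 2*x - 35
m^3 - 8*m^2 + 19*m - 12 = (m - 4)*(m - 3)*(m - 1)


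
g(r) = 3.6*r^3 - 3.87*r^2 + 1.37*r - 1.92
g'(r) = 10.8*r^2 - 7.74*r + 1.37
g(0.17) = -1.78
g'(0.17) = 0.37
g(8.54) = 1969.74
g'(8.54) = 722.93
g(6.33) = 764.78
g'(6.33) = 385.12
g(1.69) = 6.72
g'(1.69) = 19.14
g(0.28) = -1.76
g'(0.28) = 0.05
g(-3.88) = -275.78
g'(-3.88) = 193.99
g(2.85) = 53.89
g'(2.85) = 67.03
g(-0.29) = -2.73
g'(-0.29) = 4.52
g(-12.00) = -6796.44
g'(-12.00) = 1649.45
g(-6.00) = -927.06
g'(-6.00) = 436.61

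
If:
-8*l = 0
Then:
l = 0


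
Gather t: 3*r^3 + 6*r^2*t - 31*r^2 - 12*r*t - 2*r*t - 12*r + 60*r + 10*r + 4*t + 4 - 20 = 3*r^3 - 31*r^2 + 58*r + t*(6*r^2 - 14*r + 4) - 16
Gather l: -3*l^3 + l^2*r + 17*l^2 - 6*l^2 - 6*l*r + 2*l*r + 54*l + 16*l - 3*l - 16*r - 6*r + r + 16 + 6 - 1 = -3*l^3 + l^2*(r + 11) + l*(67 - 4*r) - 21*r + 21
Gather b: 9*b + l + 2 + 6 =9*b + l + 8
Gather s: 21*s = 21*s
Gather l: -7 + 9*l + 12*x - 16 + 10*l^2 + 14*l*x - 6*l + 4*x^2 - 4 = 10*l^2 + l*(14*x + 3) + 4*x^2 + 12*x - 27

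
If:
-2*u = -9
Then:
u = 9/2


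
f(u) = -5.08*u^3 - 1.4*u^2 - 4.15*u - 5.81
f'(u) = -15.24*u^2 - 2.8*u - 4.15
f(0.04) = -5.98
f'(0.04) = -4.29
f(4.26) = -441.62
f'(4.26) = -292.65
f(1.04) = -17.35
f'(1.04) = -23.55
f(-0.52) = -3.32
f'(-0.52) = -6.81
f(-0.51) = -3.38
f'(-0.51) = -6.69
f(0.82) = -12.96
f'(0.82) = -16.69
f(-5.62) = 875.02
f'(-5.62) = -469.76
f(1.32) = -25.41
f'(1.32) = -34.40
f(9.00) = -3859.88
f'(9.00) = -1263.79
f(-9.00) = 3621.46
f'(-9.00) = -1213.39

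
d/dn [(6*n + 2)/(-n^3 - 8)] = 6*(2*n^3 + n^2 - 8)/(n^6 + 16*n^3 + 64)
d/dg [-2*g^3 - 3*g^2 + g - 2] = -6*g^2 - 6*g + 1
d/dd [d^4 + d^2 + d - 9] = 4*d^3 + 2*d + 1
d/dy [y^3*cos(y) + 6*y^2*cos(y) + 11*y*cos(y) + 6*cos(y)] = -y^3*sin(y) - 6*y^2*sin(y) + 3*y^2*cos(y) - 11*y*sin(y) + 12*y*cos(y) - 6*sin(y) + 11*cos(y)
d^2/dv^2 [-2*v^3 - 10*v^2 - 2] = -12*v - 20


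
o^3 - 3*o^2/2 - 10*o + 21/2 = (o - 7/2)*(o - 1)*(o + 3)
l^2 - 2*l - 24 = (l - 6)*(l + 4)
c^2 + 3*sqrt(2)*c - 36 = (c - 3*sqrt(2))*(c + 6*sqrt(2))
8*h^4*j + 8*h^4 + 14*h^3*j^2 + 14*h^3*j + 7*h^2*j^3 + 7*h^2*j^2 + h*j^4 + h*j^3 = (h + j)*(2*h + j)*(4*h + j)*(h*j + h)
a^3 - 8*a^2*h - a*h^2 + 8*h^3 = (a - 8*h)*(a - h)*(a + h)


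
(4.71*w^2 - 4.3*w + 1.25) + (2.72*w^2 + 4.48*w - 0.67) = 7.43*w^2 + 0.180000000000001*w + 0.58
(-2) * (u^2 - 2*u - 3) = -2*u^2 + 4*u + 6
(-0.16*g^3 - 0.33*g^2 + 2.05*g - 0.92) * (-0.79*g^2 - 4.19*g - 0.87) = 0.1264*g^5 + 0.9311*g^4 - 0.0975999999999997*g^3 - 7.5756*g^2 + 2.0713*g + 0.8004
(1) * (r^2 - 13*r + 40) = r^2 - 13*r + 40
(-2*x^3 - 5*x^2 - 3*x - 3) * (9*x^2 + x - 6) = -18*x^5 - 47*x^4 - 20*x^3 + 15*x + 18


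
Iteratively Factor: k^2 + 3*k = (k)*(k + 3)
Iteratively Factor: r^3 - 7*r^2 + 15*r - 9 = (r - 1)*(r^2 - 6*r + 9) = (r - 3)*(r - 1)*(r - 3)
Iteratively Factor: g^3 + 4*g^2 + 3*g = (g)*(g^2 + 4*g + 3) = g*(g + 1)*(g + 3)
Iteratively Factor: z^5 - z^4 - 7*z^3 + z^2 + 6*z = (z)*(z^4 - z^3 - 7*z^2 + z + 6) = z*(z + 1)*(z^3 - 2*z^2 - 5*z + 6) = z*(z - 3)*(z + 1)*(z^2 + z - 2) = z*(z - 3)*(z - 1)*(z + 1)*(z + 2)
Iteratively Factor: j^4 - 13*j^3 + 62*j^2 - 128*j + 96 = (j - 2)*(j^3 - 11*j^2 + 40*j - 48) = (j - 4)*(j - 2)*(j^2 - 7*j + 12) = (j - 4)*(j - 3)*(j - 2)*(j - 4)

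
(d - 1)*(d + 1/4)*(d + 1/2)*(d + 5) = d^4 + 19*d^3/4 - 15*d^2/8 - 13*d/4 - 5/8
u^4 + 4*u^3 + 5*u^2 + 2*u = u*(u + 1)^2*(u + 2)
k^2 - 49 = (k - 7)*(k + 7)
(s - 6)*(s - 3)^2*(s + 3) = s^4 - 9*s^3 + 9*s^2 + 81*s - 162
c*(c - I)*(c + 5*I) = c^3 + 4*I*c^2 + 5*c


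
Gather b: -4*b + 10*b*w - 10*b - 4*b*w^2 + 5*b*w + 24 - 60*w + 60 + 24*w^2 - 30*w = b*(-4*w^2 + 15*w - 14) + 24*w^2 - 90*w + 84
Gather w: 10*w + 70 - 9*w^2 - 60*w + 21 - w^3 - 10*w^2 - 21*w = -w^3 - 19*w^2 - 71*w + 91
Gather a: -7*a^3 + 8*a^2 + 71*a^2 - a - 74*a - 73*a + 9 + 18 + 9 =-7*a^3 + 79*a^2 - 148*a + 36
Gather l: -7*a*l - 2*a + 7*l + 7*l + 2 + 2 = -2*a + l*(14 - 7*a) + 4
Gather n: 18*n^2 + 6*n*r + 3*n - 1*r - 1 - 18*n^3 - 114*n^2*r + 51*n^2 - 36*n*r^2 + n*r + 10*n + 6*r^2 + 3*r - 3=-18*n^3 + n^2*(69 - 114*r) + n*(-36*r^2 + 7*r + 13) + 6*r^2 + 2*r - 4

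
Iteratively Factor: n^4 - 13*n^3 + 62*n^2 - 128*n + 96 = (n - 2)*(n^3 - 11*n^2 + 40*n - 48) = (n - 4)*(n - 2)*(n^2 - 7*n + 12) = (n - 4)*(n - 3)*(n - 2)*(n - 4)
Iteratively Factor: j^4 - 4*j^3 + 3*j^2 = (j)*(j^3 - 4*j^2 + 3*j) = j*(j - 3)*(j^2 - j) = j*(j - 3)*(j - 1)*(j)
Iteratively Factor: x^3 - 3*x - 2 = (x + 1)*(x^2 - x - 2) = (x + 1)^2*(x - 2)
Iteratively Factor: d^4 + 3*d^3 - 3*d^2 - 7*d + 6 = (d - 1)*(d^3 + 4*d^2 + d - 6) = (d - 1)^2*(d^2 + 5*d + 6) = (d - 1)^2*(d + 2)*(d + 3)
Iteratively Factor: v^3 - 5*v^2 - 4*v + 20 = (v + 2)*(v^2 - 7*v + 10) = (v - 2)*(v + 2)*(v - 5)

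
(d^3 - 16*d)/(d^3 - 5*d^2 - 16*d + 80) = d/(d - 5)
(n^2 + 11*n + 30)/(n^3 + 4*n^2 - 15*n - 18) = (n + 5)/(n^2 - 2*n - 3)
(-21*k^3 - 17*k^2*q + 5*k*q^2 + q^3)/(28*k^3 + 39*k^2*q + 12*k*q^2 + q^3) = (-3*k + q)/(4*k + q)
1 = 1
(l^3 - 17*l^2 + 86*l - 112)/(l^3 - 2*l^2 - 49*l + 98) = (l - 8)/(l + 7)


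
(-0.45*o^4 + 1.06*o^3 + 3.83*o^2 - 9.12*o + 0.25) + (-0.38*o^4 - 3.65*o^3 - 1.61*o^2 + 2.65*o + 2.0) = -0.83*o^4 - 2.59*o^3 + 2.22*o^2 - 6.47*o + 2.25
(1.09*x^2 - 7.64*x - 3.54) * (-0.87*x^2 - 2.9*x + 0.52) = -0.9483*x^4 + 3.4858*x^3 + 25.8026*x^2 + 6.2932*x - 1.8408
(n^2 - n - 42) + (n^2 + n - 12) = 2*n^2 - 54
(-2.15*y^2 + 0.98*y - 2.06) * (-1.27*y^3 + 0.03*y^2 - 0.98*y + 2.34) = 2.7305*y^5 - 1.3091*y^4 + 4.7526*y^3 - 6.0532*y^2 + 4.312*y - 4.8204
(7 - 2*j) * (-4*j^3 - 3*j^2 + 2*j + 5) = 8*j^4 - 22*j^3 - 25*j^2 + 4*j + 35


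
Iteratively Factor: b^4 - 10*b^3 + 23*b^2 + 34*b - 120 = (b - 5)*(b^3 - 5*b^2 - 2*b + 24) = (b - 5)*(b - 3)*(b^2 - 2*b - 8) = (b - 5)*(b - 3)*(b + 2)*(b - 4)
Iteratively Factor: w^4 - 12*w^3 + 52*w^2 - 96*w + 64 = (w - 2)*(w^3 - 10*w^2 + 32*w - 32) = (w - 2)^2*(w^2 - 8*w + 16) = (w - 4)*(w - 2)^2*(w - 4)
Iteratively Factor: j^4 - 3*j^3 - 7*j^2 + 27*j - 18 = (j - 1)*(j^3 - 2*j^2 - 9*j + 18) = (j - 3)*(j - 1)*(j^2 + j - 6) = (j - 3)*(j - 1)*(j + 3)*(j - 2)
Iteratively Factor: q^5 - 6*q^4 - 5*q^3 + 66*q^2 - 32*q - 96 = (q + 1)*(q^4 - 7*q^3 + 2*q^2 + 64*q - 96) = (q + 1)*(q + 3)*(q^3 - 10*q^2 + 32*q - 32) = (q - 2)*(q + 1)*(q + 3)*(q^2 - 8*q + 16) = (q - 4)*(q - 2)*(q + 1)*(q + 3)*(q - 4)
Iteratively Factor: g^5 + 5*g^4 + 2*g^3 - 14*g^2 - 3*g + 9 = (g - 1)*(g^4 + 6*g^3 + 8*g^2 - 6*g - 9) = (g - 1)*(g + 3)*(g^3 + 3*g^2 - g - 3) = (g - 1)*(g + 3)^2*(g^2 - 1) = (g - 1)^2*(g + 3)^2*(g + 1)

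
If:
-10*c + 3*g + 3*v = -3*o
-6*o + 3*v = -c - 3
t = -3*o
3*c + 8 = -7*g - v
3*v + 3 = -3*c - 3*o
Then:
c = -126/293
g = -253/293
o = 28/293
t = -84/293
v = -195/293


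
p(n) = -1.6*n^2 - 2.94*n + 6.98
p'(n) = -3.2*n - 2.94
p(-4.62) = -13.59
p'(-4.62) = 11.84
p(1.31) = 0.38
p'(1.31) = -7.13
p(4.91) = -46.03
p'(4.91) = -18.65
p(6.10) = -70.49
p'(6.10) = -22.46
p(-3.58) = -3.00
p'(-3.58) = 8.52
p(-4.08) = -7.66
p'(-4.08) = 10.12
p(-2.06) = 6.25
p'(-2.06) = 3.65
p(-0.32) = 7.76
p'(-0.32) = -1.92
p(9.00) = -149.08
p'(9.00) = -31.74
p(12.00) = -258.70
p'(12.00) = -41.34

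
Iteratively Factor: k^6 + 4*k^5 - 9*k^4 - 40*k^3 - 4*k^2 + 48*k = (k + 2)*(k^5 + 2*k^4 - 13*k^3 - 14*k^2 + 24*k) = (k + 2)^2*(k^4 - 13*k^2 + 12*k) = (k + 2)^2*(k + 4)*(k^3 - 4*k^2 + 3*k) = (k - 1)*(k + 2)^2*(k + 4)*(k^2 - 3*k) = k*(k - 1)*(k + 2)^2*(k + 4)*(k - 3)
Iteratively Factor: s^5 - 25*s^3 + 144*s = (s + 3)*(s^4 - 3*s^3 - 16*s^2 + 48*s) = (s - 3)*(s + 3)*(s^3 - 16*s) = s*(s - 3)*(s + 3)*(s^2 - 16) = s*(s - 3)*(s + 3)*(s + 4)*(s - 4)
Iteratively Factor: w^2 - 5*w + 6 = (w - 2)*(w - 3)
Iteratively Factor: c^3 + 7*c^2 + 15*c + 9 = (c + 3)*(c^2 + 4*c + 3) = (c + 1)*(c + 3)*(c + 3)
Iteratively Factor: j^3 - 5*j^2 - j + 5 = (j + 1)*(j^2 - 6*j + 5) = (j - 1)*(j + 1)*(j - 5)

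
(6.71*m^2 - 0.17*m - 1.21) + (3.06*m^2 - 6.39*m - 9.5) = 9.77*m^2 - 6.56*m - 10.71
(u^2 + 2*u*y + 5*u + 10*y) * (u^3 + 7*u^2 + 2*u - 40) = u^5 + 2*u^4*y + 12*u^4 + 24*u^3*y + 37*u^3 + 74*u^2*y - 30*u^2 - 60*u*y - 200*u - 400*y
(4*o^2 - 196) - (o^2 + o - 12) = 3*o^2 - o - 184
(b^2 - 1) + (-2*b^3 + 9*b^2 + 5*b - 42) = -2*b^3 + 10*b^2 + 5*b - 43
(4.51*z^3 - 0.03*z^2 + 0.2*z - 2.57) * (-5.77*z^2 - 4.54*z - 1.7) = -26.0227*z^5 - 20.3023*z^4 - 8.6848*z^3 + 13.9719*z^2 + 11.3278*z + 4.369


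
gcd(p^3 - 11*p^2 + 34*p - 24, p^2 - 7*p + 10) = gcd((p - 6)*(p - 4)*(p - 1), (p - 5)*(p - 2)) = 1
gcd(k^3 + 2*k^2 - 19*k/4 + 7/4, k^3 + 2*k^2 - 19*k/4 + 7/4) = k^3 + 2*k^2 - 19*k/4 + 7/4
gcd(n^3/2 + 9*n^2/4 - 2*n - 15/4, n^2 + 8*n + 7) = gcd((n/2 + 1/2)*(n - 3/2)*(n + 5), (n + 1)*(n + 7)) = n + 1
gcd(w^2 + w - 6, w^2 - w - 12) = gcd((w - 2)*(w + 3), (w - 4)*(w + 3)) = w + 3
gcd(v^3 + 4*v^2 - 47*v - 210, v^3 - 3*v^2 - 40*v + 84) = v^2 - v - 42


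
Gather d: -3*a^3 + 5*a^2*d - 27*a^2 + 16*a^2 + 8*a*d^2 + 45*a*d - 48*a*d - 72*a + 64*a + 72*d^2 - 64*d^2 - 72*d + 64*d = -3*a^3 - 11*a^2 - 8*a + d^2*(8*a + 8) + d*(5*a^2 - 3*a - 8)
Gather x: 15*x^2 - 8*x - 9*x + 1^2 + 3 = 15*x^2 - 17*x + 4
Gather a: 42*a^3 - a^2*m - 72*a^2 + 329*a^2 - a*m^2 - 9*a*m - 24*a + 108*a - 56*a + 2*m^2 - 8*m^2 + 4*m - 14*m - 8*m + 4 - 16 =42*a^3 + a^2*(257 - m) + a*(-m^2 - 9*m + 28) - 6*m^2 - 18*m - 12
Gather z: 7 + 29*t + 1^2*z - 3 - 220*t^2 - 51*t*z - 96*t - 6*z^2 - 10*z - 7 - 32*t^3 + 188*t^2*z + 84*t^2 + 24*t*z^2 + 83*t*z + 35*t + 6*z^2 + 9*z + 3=-32*t^3 - 136*t^2 + 24*t*z^2 - 32*t + z*(188*t^2 + 32*t)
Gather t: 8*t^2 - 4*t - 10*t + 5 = 8*t^2 - 14*t + 5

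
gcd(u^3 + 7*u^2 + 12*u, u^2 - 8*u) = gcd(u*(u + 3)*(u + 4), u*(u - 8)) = u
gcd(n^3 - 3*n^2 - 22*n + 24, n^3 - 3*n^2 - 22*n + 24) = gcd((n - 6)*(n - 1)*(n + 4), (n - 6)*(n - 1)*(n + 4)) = n^3 - 3*n^2 - 22*n + 24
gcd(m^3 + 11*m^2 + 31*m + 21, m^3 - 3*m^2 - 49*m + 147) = m + 7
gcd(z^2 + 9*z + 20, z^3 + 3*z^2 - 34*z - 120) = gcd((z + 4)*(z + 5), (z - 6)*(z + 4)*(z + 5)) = z^2 + 9*z + 20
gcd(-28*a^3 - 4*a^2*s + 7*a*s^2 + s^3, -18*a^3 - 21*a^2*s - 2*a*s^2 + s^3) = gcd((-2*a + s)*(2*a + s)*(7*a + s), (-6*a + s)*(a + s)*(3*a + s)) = 1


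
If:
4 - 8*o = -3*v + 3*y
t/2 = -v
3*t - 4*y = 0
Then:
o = 1/2 - 5*y/8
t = 4*y/3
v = -2*y/3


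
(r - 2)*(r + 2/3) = r^2 - 4*r/3 - 4/3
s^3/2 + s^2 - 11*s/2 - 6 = (s/2 + 1/2)*(s - 3)*(s + 4)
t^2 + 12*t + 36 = (t + 6)^2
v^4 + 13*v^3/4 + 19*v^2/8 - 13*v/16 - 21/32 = (v - 1/2)*(v + 1/2)*(v + 3/2)*(v + 7/4)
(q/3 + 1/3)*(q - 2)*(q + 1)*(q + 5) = q^4/3 + 5*q^3/3 - q^2 - 17*q/3 - 10/3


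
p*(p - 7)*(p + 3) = p^3 - 4*p^2 - 21*p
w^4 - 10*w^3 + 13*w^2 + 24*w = w*(w - 8)*(w - 3)*(w + 1)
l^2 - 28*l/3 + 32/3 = (l - 8)*(l - 4/3)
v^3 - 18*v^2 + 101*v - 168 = (v - 8)*(v - 7)*(v - 3)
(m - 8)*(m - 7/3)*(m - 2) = m^3 - 37*m^2/3 + 118*m/3 - 112/3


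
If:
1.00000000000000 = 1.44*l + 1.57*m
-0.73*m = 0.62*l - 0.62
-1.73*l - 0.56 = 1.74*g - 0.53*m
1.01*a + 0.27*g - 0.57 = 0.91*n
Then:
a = 0.900990099009901*n - 0.466659967122499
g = 3.86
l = -3.13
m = 3.51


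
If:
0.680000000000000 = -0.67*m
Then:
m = -1.01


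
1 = 1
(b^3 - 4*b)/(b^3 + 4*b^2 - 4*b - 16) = b/(b + 4)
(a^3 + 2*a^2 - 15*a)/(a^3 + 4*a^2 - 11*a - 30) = a/(a + 2)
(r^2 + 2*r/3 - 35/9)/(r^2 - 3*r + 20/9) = (3*r + 7)/(3*r - 4)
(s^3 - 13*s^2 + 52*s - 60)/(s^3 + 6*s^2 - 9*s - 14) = (s^2 - 11*s + 30)/(s^2 + 8*s + 7)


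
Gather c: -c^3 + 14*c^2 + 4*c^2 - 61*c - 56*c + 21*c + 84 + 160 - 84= -c^3 + 18*c^2 - 96*c + 160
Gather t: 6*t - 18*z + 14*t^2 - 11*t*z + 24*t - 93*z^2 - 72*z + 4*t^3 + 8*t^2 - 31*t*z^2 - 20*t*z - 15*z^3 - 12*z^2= 4*t^3 + 22*t^2 + t*(-31*z^2 - 31*z + 30) - 15*z^3 - 105*z^2 - 90*z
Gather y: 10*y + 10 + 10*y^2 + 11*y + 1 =10*y^2 + 21*y + 11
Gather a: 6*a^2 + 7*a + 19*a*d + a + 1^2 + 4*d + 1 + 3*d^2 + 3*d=6*a^2 + a*(19*d + 8) + 3*d^2 + 7*d + 2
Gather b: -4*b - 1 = -4*b - 1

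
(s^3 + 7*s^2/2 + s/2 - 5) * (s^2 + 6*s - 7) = s^5 + 19*s^4/2 + 29*s^3/2 - 53*s^2/2 - 67*s/2 + 35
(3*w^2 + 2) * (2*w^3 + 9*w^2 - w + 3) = 6*w^5 + 27*w^4 + w^3 + 27*w^2 - 2*w + 6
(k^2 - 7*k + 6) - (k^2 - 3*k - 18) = 24 - 4*k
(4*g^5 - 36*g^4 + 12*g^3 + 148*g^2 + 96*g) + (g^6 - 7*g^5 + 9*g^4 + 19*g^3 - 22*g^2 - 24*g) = g^6 - 3*g^5 - 27*g^4 + 31*g^3 + 126*g^2 + 72*g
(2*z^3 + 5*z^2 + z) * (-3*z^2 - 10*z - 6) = -6*z^5 - 35*z^4 - 65*z^3 - 40*z^2 - 6*z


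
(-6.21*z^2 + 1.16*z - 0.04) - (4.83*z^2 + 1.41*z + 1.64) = -11.04*z^2 - 0.25*z - 1.68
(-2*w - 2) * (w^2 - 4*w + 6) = -2*w^3 + 6*w^2 - 4*w - 12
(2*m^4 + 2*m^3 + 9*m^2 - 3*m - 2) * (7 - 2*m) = -4*m^5 + 10*m^4 - 4*m^3 + 69*m^2 - 17*m - 14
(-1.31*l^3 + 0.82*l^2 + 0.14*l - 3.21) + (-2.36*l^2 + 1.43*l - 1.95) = -1.31*l^3 - 1.54*l^2 + 1.57*l - 5.16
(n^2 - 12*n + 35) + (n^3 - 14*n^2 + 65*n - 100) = n^3 - 13*n^2 + 53*n - 65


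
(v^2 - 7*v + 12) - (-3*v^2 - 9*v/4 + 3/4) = 4*v^2 - 19*v/4 + 45/4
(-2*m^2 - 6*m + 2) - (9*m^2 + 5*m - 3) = -11*m^2 - 11*m + 5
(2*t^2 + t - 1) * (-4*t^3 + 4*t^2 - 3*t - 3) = -8*t^5 + 4*t^4 + 2*t^3 - 13*t^2 + 3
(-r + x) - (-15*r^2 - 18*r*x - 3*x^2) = 15*r^2 + 18*r*x - r + 3*x^2 + x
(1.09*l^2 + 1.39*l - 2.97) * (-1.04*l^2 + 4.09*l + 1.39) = -1.1336*l^4 + 3.0125*l^3 + 10.289*l^2 - 10.2152*l - 4.1283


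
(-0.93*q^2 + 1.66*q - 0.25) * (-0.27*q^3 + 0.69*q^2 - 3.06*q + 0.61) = 0.2511*q^5 - 1.0899*q^4 + 4.0587*q^3 - 5.8194*q^2 + 1.7776*q - 0.1525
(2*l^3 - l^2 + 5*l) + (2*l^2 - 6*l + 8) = 2*l^3 + l^2 - l + 8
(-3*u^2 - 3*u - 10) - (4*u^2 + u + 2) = -7*u^2 - 4*u - 12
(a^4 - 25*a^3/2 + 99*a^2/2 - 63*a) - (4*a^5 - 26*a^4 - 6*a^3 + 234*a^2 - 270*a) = -4*a^5 + 27*a^4 - 13*a^3/2 - 369*a^2/2 + 207*a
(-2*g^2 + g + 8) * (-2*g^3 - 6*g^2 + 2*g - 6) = 4*g^5 + 10*g^4 - 26*g^3 - 34*g^2 + 10*g - 48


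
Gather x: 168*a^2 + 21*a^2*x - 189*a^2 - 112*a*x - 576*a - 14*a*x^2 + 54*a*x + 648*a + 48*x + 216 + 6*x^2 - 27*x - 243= -21*a^2 + 72*a + x^2*(6 - 14*a) + x*(21*a^2 - 58*a + 21) - 27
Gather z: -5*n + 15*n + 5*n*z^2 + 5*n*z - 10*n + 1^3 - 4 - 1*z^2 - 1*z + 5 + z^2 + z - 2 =5*n*z^2 + 5*n*z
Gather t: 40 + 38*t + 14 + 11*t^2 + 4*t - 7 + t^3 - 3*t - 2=t^3 + 11*t^2 + 39*t + 45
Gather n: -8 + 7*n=7*n - 8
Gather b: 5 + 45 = 50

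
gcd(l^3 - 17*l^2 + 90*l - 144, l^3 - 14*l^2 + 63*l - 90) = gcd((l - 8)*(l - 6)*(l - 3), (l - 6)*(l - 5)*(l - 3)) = l^2 - 9*l + 18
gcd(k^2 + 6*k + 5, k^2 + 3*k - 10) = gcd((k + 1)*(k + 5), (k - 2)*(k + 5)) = k + 5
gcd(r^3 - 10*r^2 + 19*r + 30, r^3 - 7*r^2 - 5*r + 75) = r - 5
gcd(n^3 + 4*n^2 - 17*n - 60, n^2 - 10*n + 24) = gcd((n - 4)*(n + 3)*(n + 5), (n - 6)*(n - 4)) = n - 4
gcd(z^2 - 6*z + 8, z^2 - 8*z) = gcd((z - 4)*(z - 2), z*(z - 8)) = 1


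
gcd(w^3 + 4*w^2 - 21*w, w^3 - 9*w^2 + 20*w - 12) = 1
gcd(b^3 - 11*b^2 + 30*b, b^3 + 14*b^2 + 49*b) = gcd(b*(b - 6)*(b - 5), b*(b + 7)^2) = b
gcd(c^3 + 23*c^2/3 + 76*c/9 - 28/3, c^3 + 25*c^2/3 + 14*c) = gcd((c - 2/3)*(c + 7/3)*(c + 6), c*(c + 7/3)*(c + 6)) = c^2 + 25*c/3 + 14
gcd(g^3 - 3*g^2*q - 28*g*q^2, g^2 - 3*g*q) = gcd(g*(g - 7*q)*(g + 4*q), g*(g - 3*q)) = g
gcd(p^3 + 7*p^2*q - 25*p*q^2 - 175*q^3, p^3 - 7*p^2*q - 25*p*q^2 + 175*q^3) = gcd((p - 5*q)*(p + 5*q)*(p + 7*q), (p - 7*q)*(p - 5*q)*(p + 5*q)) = p^2 - 25*q^2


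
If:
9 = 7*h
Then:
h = 9/7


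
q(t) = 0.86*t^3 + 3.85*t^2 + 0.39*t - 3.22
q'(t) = 2.58*t^2 + 7.7*t + 0.39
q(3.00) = 55.82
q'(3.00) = 46.71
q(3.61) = 88.82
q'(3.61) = 61.81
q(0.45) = -2.19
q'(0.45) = 4.38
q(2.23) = 26.33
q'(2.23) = 30.39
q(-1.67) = 2.86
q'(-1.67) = -5.27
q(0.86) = 0.51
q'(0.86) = 8.92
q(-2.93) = 7.06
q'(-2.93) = -0.02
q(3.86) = 105.11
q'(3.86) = 68.55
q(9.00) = 939.08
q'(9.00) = 278.67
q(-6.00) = -52.72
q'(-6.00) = 47.07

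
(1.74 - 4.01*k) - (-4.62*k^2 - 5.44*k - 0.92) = 4.62*k^2 + 1.43*k + 2.66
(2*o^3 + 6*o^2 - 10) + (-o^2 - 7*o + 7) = 2*o^3 + 5*o^2 - 7*o - 3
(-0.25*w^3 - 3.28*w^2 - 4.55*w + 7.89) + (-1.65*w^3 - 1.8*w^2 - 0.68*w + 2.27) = -1.9*w^3 - 5.08*w^2 - 5.23*w + 10.16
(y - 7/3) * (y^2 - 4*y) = y^3 - 19*y^2/3 + 28*y/3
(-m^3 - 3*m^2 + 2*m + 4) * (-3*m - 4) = 3*m^4 + 13*m^3 + 6*m^2 - 20*m - 16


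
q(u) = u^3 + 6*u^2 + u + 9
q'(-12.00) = 289.00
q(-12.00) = -867.00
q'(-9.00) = 136.00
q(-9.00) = -243.00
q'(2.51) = 50.02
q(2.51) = 65.12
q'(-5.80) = 32.32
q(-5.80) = 9.93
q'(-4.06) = 1.73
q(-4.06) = 36.92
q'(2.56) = 51.38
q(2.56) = 67.66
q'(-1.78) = -10.85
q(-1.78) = 20.59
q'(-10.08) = 184.86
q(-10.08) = -415.63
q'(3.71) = 86.81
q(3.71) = 146.36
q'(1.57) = 27.23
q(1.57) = 29.23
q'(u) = 3*u^2 + 12*u + 1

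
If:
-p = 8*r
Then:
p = -8*r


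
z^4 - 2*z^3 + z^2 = z^2*(z - 1)^2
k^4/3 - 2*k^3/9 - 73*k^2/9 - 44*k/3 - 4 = (k/3 + 1)*(k - 6)*(k + 1/3)*(k + 2)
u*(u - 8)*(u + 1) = u^3 - 7*u^2 - 8*u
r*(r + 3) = r^2 + 3*r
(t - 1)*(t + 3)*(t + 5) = t^3 + 7*t^2 + 7*t - 15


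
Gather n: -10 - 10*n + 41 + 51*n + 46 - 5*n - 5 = 36*n + 72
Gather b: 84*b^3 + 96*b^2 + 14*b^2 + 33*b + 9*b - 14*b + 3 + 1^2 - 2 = 84*b^3 + 110*b^2 + 28*b + 2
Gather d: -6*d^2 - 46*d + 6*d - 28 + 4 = -6*d^2 - 40*d - 24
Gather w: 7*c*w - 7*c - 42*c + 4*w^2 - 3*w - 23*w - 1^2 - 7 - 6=-49*c + 4*w^2 + w*(7*c - 26) - 14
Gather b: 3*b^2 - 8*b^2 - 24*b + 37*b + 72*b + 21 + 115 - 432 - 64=-5*b^2 + 85*b - 360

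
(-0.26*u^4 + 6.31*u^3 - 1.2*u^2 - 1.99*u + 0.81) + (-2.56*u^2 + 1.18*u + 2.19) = -0.26*u^4 + 6.31*u^3 - 3.76*u^2 - 0.81*u + 3.0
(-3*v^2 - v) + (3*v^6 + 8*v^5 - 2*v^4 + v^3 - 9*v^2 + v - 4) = 3*v^6 + 8*v^5 - 2*v^4 + v^3 - 12*v^2 - 4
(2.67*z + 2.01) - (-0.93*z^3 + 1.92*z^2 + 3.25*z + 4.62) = 0.93*z^3 - 1.92*z^2 - 0.58*z - 2.61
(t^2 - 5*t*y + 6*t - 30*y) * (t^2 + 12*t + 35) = t^4 - 5*t^3*y + 18*t^3 - 90*t^2*y + 107*t^2 - 535*t*y + 210*t - 1050*y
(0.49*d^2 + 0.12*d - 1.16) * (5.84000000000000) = 2.8616*d^2 + 0.7008*d - 6.7744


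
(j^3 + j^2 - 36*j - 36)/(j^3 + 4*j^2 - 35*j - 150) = (j^2 + 7*j + 6)/(j^2 + 10*j + 25)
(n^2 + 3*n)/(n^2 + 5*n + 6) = n/(n + 2)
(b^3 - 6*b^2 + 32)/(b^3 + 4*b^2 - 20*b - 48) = (b - 4)/(b + 6)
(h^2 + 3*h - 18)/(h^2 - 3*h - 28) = (-h^2 - 3*h + 18)/(-h^2 + 3*h + 28)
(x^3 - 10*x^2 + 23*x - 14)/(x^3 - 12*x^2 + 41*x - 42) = (x - 1)/(x - 3)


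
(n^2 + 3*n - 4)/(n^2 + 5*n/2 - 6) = 2*(n - 1)/(2*n - 3)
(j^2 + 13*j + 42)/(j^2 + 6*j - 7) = (j + 6)/(j - 1)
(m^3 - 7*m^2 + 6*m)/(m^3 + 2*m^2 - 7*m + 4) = m*(m - 6)/(m^2 + 3*m - 4)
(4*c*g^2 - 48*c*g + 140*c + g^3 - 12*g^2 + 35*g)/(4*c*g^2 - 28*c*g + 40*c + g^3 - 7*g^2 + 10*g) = (g - 7)/(g - 2)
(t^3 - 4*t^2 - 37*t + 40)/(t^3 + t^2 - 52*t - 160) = (t - 1)/(t + 4)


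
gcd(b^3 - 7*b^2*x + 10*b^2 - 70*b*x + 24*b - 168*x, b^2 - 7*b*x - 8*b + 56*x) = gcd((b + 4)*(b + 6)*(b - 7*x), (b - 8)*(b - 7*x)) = -b + 7*x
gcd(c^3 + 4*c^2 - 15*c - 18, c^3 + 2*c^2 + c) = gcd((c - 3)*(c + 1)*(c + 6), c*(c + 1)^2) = c + 1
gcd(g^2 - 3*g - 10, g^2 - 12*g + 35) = g - 5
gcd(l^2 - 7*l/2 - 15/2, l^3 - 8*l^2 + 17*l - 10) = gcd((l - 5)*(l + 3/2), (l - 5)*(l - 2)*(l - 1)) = l - 5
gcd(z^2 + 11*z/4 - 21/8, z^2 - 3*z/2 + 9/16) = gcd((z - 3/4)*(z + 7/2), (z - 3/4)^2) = z - 3/4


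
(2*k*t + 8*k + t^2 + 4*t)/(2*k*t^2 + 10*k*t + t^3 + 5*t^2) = (t + 4)/(t*(t + 5))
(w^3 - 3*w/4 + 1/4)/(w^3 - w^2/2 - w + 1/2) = (w - 1/2)/(w - 1)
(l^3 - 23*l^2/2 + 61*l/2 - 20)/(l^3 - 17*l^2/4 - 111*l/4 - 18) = 2*(2*l^2 - 7*l + 5)/(4*l^2 + 15*l + 9)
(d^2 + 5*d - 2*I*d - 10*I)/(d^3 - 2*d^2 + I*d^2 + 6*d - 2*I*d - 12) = (d + 5)/(d^2 + d*(-2 + 3*I) - 6*I)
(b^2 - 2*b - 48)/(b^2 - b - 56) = (b + 6)/(b + 7)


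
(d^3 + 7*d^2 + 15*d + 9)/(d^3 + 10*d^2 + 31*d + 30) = (d^2 + 4*d + 3)/(d^2 + 7*d + 10)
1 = 1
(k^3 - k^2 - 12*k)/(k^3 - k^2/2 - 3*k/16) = 16*(-k^2 + k + 12)/(-16*k^2 + 8*k + 3)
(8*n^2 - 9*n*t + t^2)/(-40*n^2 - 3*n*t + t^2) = (-n + t)/(5*n + t)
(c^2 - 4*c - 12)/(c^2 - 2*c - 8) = (c - 6)/(c - 4)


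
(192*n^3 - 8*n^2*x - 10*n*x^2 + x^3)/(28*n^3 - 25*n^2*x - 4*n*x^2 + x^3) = (48*n^2 - 14*n*x + x^2)/(7*n^2 - 8*n*x + x^2)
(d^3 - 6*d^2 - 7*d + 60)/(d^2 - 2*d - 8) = (d^2 - 2*d - 15)/(d + 2)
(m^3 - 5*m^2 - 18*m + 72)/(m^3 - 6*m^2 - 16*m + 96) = (m - 3)/(m - 4)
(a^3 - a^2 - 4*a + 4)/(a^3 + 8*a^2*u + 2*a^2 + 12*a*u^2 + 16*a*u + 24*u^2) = (a^2 - 3*a + 2)/(a^2 + 8*a*u + 12*u^2)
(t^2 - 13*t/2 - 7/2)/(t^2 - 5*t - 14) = (t + 1/2)/(t + 2)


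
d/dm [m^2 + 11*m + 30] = 2*m + 11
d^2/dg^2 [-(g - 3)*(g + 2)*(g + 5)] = -6*g - 8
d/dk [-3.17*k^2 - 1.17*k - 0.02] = -6.34*k - 1.17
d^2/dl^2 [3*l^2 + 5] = 6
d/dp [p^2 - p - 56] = 2*p - 1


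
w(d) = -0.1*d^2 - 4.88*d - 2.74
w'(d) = -0.2*d - 4.88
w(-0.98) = 1.95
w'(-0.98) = -4.68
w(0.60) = -5.70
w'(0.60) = -5.00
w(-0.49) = -0.37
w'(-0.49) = -4.78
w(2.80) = -17.19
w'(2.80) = -5.44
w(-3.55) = 13.32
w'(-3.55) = -4.17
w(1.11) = -8.28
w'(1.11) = -5.10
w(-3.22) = 11.94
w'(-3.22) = -4.24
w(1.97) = -12.74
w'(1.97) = -5.27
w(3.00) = -18.28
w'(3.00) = -5.48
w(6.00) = -35.62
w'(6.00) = -6.08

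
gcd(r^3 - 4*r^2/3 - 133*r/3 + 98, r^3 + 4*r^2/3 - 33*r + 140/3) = r + 7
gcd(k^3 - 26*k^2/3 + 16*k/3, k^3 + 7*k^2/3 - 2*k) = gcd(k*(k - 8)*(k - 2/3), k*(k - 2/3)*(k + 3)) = k^2 - 2*k/3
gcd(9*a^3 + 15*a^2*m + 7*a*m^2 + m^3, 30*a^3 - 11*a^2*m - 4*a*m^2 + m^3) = 3*a + m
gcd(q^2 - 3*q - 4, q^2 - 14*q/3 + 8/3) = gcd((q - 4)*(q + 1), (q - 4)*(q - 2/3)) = q - 4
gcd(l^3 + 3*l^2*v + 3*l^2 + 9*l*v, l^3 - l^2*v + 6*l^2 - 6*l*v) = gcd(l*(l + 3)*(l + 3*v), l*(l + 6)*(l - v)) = l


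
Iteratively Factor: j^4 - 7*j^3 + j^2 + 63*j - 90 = (j - 5)*(j^3 - 2*j^2 - 9*j + 18) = (j - 5)*(j - 2)*(j^2 - 9) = (j - 5)*(j - 3)*(j - 2)*(j + 3)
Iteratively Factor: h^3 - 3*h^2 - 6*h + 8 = (h - 4)*(h^2 + h - 2) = (h - 4)*(h + 2)*(h - 1)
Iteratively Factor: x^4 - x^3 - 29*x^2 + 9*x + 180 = (x + 3)*(x^3 - 4*x^2 - 17*x + 60) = (x - 5)*(x + 3)*(x^2 + x - 12) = (x - 5)*(x + 3)*(x + 4)*(x - 3)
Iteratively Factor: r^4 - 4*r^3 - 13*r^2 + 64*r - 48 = (r - 4)*(r^3 - 13*r + 12) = (r - 4)*(r + 4)*(r^2 - 4*r + 3) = (r - 4)*(r - 3)*(r + 4)*(r - 1)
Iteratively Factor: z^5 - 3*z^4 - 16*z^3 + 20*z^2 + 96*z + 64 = (z + 1)*(z^4 - 4*z^3 - 12*z^2 + 32*z + 64) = (z + 1)*(z + 2)*(z^3 - 6*z^2 + 32) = (z + 1)*(z + 2)^2*(z^2 - 8*z + 16) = (z - 4)*(z + 1)*(z + 2)^2*(z - 4)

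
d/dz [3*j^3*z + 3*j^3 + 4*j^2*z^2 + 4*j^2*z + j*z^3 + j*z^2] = j*(3*j^2 + 8*j*z + 4*j + 3*z^2 + 2*z)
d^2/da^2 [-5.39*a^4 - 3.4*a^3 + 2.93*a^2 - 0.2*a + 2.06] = -64.68*a^2 - 20.4*a + 5.86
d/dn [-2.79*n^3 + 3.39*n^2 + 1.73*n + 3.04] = -8.37*n^2 + 6.78*n + 1.73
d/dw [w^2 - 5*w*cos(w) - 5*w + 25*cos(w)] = 5*w*sin(w) + 2*w - 25*sin(w) - 5*cos(w) - 5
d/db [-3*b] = -3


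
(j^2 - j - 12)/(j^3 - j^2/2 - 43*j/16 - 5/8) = 16*(-j^2 + j + 12)/(-16*j^3 + 8*j^2 + 43*j + 10)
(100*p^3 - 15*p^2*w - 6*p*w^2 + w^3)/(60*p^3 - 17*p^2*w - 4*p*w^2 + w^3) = (5*p - w)/(3*p - w)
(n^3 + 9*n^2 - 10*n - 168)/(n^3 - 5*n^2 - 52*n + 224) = (n + 6)/(n - 8)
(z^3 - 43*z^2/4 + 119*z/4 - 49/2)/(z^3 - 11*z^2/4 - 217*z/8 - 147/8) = 2*(4*z^2 - 15*z + 14)/(8*z^2 + 34*z + 21)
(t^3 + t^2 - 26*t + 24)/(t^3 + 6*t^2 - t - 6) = (t - 4)/(t + 1)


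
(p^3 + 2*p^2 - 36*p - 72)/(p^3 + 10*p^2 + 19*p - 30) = (p^2 - 4*p - 12)/(p^2 + 4*p - 5)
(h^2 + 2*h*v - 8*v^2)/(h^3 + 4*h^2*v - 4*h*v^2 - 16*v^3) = 1/(h + 2*v)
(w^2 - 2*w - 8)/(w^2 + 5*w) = (w^2 - 2*w - 8)/(w*(w + 5))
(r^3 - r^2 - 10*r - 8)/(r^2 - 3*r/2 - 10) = 2*(r^2 + 3*r + 2)/(2*r + 5)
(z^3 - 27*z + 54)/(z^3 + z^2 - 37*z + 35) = (z^3 - 27*z + 54)/(z^3 + z^2 - 37*z + 35)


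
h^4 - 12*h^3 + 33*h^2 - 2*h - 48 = (h - 8)*(h - 3)*(h - 2)*(h + 1)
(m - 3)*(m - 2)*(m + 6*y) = m^3 + 6*m^2*y - 5*m^2 - 30*m*y + 6*m + 36*y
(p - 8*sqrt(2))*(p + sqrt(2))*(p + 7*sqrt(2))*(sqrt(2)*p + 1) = sqrt(2)*p^4 + p^3 - 114*sqrt(2)*p^2 - 338*p - 112*sqrt(2)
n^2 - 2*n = n*(n - 2)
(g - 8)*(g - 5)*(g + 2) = g^3 - 11*g^2 + 14*g + 80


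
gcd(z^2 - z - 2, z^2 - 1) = z + 1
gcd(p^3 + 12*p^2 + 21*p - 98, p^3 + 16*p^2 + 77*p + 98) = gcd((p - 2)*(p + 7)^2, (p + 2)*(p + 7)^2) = p^2 + 14*p + 49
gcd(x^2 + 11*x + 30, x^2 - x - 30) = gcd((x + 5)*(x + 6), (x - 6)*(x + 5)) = x + 5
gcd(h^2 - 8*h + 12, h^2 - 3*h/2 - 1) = h - 2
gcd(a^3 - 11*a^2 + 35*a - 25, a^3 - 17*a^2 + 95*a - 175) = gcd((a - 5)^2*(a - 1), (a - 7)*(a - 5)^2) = a^2 - 10*a + 25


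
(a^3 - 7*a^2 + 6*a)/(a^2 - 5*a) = (a^2 - 7*a + 6)/(a - 5)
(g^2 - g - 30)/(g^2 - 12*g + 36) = (g + 5)/(g - 6)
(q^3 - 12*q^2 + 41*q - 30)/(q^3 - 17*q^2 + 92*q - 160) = (q^2 - 7*q + 6)/(q^2 - 12*q + 32)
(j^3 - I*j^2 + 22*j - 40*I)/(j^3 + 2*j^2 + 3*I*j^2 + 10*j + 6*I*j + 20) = (j - 4*I)/(j + 2)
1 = 1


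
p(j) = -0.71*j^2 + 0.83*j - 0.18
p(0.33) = 0.02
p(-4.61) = -19.10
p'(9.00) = -11.95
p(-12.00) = -112.38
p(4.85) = -12.86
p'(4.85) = -6.06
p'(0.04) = 0.77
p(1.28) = -0.28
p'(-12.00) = 17.87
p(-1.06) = -1.86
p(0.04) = -0.15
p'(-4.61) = 7.38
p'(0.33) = 0.36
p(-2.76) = -7.88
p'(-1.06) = 2.34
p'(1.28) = -0.99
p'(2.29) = -2.42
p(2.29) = -2.00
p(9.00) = -50.22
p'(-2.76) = 4.75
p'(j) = 0.83 - 1.42*j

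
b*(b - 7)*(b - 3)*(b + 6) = b^4 - 4*b^3 - 39*b^2 + 126*b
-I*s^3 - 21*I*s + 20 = (s - 5*I)*(s + 4*I)*(-I*s + 1)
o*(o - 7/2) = o^2 - 7*o/2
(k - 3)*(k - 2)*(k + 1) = k^3 - 4*k^2 + k + 6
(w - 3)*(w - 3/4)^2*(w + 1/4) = w^4 - 17*w^3/4 + 63*w^2/16 - 27*w/64 - 27/64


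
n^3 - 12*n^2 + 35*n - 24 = (n - 8)*(n - 3)*(n - 1)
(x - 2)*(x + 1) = x^2 - x - 2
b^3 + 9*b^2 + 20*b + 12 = (b + 1)*(b + 2)*(b + 6)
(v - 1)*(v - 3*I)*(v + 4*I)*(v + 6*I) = v^4 - v^3 + 7*I*v^3 + 6*v^2 - 7*I*v^2 - 6*v + 72*I*v - 72*I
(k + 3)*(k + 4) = k^2 + 7*k + 12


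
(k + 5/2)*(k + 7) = k^2 + 19*k/2 + 35/2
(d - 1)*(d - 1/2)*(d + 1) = d^3 - d^2/2 - d + 1/2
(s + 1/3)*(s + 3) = s^2 + 10*s/3 + 1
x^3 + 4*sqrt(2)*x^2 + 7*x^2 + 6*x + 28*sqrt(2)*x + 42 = (x + 7)*(x + sqrt(2))*(x + 3*sqrt(2))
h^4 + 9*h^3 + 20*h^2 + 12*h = h*(h + 1)*(h + 2)*(h + 6)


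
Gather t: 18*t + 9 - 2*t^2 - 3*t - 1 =-2*t^2 + 15*t + 8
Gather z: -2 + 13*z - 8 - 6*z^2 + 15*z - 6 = -6*z^2 + 28*z - 16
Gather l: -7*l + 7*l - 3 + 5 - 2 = 0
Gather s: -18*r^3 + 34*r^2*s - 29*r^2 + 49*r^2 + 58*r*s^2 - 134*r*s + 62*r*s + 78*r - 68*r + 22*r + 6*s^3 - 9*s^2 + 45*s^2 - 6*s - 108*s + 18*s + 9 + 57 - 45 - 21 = -18*r^3 + 20*r^2 + 32*r + 6*s^3 + s^2*(58*r + 36) + s*(34*r^2 - 72*r - 96)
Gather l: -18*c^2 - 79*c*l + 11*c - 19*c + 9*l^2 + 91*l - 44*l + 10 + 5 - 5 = -18*c^2 - 8*c + 9*l^2 + l*(47 - 79*c) + 10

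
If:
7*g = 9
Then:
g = 9/7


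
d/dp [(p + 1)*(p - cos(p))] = p + (p + 1)*(sin(p) + 1) - cos(p)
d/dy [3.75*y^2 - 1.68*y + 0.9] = 7.5*y - 1.68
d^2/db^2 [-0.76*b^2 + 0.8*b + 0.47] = -1.52000000000000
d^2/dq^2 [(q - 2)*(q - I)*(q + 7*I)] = 6*q - 4 + 12*I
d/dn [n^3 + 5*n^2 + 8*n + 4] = 3*n^2 + 10*n + 8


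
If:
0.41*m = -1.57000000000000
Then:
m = -3.83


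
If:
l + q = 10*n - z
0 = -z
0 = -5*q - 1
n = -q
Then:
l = 11/5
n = 1/5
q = -1/5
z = 0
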